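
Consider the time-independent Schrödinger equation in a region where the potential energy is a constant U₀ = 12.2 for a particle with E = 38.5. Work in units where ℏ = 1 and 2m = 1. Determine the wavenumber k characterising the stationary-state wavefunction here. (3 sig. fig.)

With E > U₀ the solution is oscillatory, ψ ∝ e^{±ikx} with k = √(2m(E − U₀))/ℏ.
k = √(2 × 0.5 × 26.3) = 5.128.

k = 5.13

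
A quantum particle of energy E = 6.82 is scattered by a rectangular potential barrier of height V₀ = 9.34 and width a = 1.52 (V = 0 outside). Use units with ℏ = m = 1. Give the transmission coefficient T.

Since E < V₀ the interior solution is evanescent with decay constant κ = √(2m(V₀ − E))/ℏ = 2.245.
κa = 3.412, sinh(κa) = 15.15.
The exact tunnelling result is T⁻¹ = 1 + V₀² sinh²(κa) / [4E(V₀ − E)] = 292.3, so T = 0.00342.

T = 0.00342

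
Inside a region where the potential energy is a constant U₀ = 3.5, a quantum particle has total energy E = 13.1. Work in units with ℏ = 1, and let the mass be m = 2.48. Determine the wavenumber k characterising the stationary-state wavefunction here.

k = 6.90

With E > U₀ the solution is oscillatory, ψ ∝ e^{±ikx} with k = √(2m(E − U₀))/ℏ.
k = √(2 × 2.48 × 9.6) = 6.900.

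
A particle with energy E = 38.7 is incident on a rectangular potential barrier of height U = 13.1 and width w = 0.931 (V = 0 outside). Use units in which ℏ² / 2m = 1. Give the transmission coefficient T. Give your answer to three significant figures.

Above the barrier the interior wavenumber is k₂ = √(2m(E − U))/ℏ = 5.060, giving phase k₂w = 4.711.
T = [1 + U² sin²(k₂w) / (4E(E − U))]⁻¹ = 1/1.043 = 0.958.

T = 0.958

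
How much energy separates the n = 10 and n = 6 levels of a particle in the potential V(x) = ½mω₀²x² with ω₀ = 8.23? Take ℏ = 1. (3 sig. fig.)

ΔE = 32.9

E_n = ℏω₀(n + ½), so ΔE = (10 − 6) ℏω₀ = 4 × 8.23 = 32.92.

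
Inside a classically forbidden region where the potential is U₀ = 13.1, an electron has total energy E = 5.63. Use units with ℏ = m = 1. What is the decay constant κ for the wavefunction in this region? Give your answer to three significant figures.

Since E < U₀ the TISE in this region is ψ'' = κ²ψ with κ = √(2m(U₀ − E))/ℏ.
κ = √(2 × 1 × 7.47) = 3.865.

κ = 3.87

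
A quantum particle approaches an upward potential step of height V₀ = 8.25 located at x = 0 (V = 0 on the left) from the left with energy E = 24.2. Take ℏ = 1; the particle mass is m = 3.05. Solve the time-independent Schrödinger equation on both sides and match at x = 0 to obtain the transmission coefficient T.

The wavenumbers are k₁ = √(2mE)/ℏ = 12.15 on the left and k₂ = √(2m(E − V₀))/ℏ = 9.864 on the right.
Continuity of ψ and ψ′ at the step yields the reflection amplitude r = (k₁ − k₂)/(k₁ + k₂) = 0.1038; thus R = |r|² = 0.01078, T = 0.9892.

T = 0.989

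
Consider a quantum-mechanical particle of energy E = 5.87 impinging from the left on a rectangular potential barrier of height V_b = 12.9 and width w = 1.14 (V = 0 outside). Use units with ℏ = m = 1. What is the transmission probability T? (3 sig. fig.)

T = 0.000768

Since E < V_b the interior solution is evanescent with decay constant κ = √(2m(V_b − E))/ℏ = 3.750.
κw = 4.275, sinh(κw) = 35.92.
The exact tunnelling result is T⁻¹ = 1 + V_b² sinh²(κw) / [4E(V_b − E)] = 1302, so T = 0.000768.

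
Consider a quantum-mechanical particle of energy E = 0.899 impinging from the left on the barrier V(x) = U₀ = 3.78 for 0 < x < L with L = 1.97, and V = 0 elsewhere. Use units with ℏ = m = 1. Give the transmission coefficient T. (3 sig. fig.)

T = 0.000226

E < U₀: inside the barrier ψ ∝ e^{±κx} with κ = √(2m(U₀ − E))/ℏ = 2.400.
κL = 4.729, sinh(κL) = 56.58.
Matching ψ, ψ′ at both faces gives T = [1 + U₀² sinh²(κL) / (4E(U₀ − E))]⁻¹ = 1/4416 = 0.000226.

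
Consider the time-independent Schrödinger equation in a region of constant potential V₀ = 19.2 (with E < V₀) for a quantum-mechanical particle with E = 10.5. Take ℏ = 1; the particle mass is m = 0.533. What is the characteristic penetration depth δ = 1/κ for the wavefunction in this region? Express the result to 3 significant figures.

δ = 0.328

Since E < V₀ the TISE in this region is ψ'' = κ²ψ with κ = √(2m(V₀ − E))/ℏ.
κ = √(2 × 0.533 × 8.7) = 3.045. The penetration depth is δ = 1/κ = 0.328.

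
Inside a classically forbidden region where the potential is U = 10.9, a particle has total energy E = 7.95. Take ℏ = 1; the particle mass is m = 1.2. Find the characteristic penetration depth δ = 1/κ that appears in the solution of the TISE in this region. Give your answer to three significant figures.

Since E < U the TISE in this region is ψ'' = κ²ψ with κ = √(2m(U − E))/ℏ.
κ = √(2 × 1.2 × 2.95) = 2.661. The penetration depth is δ = 1/κ = 0.376.

δ = 0.376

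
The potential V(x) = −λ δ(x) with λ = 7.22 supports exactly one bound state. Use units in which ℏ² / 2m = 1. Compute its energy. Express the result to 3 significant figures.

For x ≠ 0 the bound state is ψ ∝ e^{−κ|x|}; integrating the TISE across the delta gives the cusp condition 2κ = 2mλ/ℏ², so κ = 3.610.
Then E = −ℏ²κ²/(2m) = −mλ²/(2ℏ²) = -13.03.

E = -13.0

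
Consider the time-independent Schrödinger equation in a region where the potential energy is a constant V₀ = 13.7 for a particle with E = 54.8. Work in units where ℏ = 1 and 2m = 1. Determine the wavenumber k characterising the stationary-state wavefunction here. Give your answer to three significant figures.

With E > V₀ the solution is oscillatory, ψ ∝ e^{±ikx} with k = √(2m(E − V₀))/ℏ.
k = √(2 × 0.5 × 41.1) = 6.411.

k = 6.41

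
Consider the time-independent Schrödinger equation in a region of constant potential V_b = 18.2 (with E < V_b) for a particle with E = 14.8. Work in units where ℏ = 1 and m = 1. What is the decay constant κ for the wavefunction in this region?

Since E < V_b the TISE in this region is ψ'' = κ²ψ with κ = √(2m(V_b − E))/ℏ.
κ = √(2 × 1 × 3.4) = 2.608.

κ = 2.61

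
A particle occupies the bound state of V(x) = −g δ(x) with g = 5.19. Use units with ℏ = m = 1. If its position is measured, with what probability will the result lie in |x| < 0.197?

P = 0.871

The normalised bound state is ψ = √κ e^{−κ|x|} with κ = mg/ℏ² = 5.190.
P(|x| < d) = ∫_{−d}^{d} κ e^{−2κ|x|} dx = 1 − e^{−2κd} = 1 − e^{−2.045} = 0.8706.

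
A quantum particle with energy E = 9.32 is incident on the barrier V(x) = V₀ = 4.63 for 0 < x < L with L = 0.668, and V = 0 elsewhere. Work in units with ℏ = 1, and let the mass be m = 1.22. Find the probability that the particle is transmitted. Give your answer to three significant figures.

T = 0.932

Above the barrier the interior wavenumber is k₂ = √(2m(E − V₀))/ℏ = 3.383, giving phase k₂L = 2.260.
Matching at both interfaces gives T⁻¹ = 1 + V₀² sin²(k₂L) / [4E(E − V₀)] = 1.073, hence T = 0.932.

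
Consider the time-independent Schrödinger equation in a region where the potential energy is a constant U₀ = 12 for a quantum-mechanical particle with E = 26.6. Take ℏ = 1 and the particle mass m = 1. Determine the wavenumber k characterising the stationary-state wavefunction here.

k = 5.40

With E > U₀ the solution is oscillatory, ψ ∝ e^{±ikx} with k = √(2m(E − U₀))/ℏ.
k = √(2 × 1 × 14.6) = 5.404.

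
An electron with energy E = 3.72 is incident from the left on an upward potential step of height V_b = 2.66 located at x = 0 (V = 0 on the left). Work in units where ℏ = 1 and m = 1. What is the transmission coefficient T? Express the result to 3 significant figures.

On each side the TISE gives plane waves with k = √(2m(E − V))/ℏ: k₁ = √(2·1·3.72) = 2.728, k₂ = √(2·1·1.06) = 1.456.
Continuity of ψ and ψ′ at the step yields the reflection amplitude r = (k₁ − k₂)/(k₁ + k₂) = 0.3039; thus R = |r|² = 0.09238, T = 0.9076.

T = 0.908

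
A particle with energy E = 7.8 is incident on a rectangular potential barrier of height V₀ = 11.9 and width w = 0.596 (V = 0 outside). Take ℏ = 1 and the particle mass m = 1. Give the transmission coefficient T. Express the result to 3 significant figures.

T = 0.113

Since E < V₀ the interior solution is evanescent with decay constant κ = √(2m(V₀ − E))/ℏ = 2.864.
κw = 1.707, sinh(κw) = 2.665.
The exact tunnelling result is T⁻¹ = 1 + V₀² sinh²(κw) / [4E(V₀ − E)] = 8.860, so T = 0.113.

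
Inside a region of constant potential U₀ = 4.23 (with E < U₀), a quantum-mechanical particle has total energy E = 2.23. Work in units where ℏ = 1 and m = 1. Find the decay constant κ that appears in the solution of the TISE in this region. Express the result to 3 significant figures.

κ = 2.00

Since E < U₀ the TISE in this region is ψ'' = κ²ψ with κ = √(2m(U₀ − E))/ℏ.
κ = √(2 × 1 × 2) = 2.000.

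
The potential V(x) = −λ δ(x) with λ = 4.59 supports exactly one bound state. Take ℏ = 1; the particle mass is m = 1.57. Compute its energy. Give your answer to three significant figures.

The bound state is ψ(x) = √κ e^{−κ|x|}. The derivative jump ψ'(0⁺) − ψ'(0⁻) = −(2mλ/ℏ²)ψ(0) fixes κ = mλ/ℏ² = 7.206.
Then E = −ℏ²κ²/(2m) = −mλ²/(2ℏ²) = -16.54.

E = -16.5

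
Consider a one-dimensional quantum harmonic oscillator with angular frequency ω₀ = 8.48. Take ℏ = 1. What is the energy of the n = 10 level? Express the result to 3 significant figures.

E = 89.0

Using E_n = (n + ½)ℏω₀: E_10 = 10.5 × 8.48 = 89.04.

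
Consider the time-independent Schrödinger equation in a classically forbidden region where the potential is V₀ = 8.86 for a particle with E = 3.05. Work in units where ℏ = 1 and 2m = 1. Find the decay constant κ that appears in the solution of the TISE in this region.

κ = 2.41

Since E < V₀ the TISE in this region is ψ'' = κ²ψ with κ = √(2m(V₀ − E))/ℏ.
κ = √(2 × 0.5 × 5.81) = 2.410.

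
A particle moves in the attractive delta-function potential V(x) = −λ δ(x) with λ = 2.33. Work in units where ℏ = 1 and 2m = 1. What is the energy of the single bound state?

E = -1.36

For x ≠ 0 the bound state is ψ ∝ e^{−κ|x|}; integrating the TISE across the delta gives the cusp condition 2κ = 2mλ/ℏ², so κ = 1.165.
Then E = −ℏ²κ²/(2m) = −mλ²/(2ℏ²) = -1.357.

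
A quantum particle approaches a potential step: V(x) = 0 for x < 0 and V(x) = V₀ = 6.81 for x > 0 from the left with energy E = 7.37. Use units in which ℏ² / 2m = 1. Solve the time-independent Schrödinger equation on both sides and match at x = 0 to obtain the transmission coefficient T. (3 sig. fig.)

T = 0.678

On each side the TISE gives plane waves with k = √(2m(E − V))/ℏ: k₁ = √(2·½·7.37) = 2.715, k₂ = √(2·½·0.56) = 0.7483.
Continuity of ψ and ψ′ at the step yields the reflection amplitude r = (k₁ − k₂)/(k₁ + k₂) = 0.5678; thus R = |r|² = 0.3224, T = 0.6776.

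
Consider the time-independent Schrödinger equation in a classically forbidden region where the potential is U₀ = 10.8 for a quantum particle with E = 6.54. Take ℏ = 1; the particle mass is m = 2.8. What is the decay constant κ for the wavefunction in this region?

Since E < U₀ the TISE in this region is ψ'' = κ²ψ with κ = √(2m(U₀ − E))/ℏ.
κ = √(2 × 2.8 × 4.26) = 4.884.

κ = 4.88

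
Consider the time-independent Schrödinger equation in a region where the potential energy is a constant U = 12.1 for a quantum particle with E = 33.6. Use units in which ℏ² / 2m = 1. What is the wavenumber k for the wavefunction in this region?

With E > U the solution is oscillatory, ψ ∝ e^{±ikx} with k = √(2m(E − U))/ℏ.
k = √(2 × 0.5 × 21.5) = 4.637.

k = 4.64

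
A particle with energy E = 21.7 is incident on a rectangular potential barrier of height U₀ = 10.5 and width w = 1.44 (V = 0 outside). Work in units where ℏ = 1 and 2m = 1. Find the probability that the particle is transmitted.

Above the barrier the interior wavenumber is k₂ = √(2m(E − U₀))/ℏ = 3.347, giving phase k₂w = 4.819.
T = [1 + U₀² sin²(k₂w) / (4E(E − U₀))]⁻¹ = 1/1.112 = 0.899.

T = 0.899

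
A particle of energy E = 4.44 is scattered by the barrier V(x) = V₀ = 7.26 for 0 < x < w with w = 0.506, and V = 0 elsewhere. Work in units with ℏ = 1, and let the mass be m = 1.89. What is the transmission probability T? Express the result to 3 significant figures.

T = 0.131

E < V₀: inside the barrier ψ ∝ e^{±κx} with κ = √(2m(V₀ − E))/ℏ = 3.265.
κw = 1.652, sinh(κw) = 2.513.
The exact tunnelling result is T⁻¹ = 1 + V₀² sinh²(κw) / [4E(V₀ − E)] = 7.646, so T = 0.131.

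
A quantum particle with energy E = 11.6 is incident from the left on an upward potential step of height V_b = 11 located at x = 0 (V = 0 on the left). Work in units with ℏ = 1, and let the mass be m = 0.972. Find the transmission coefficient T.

T = 0.604

The wavenumbers are k₁ = √(2mE)/ℏ = 4.749 on the left and k₂ = √(2m(E − V_b))/ℏ = 1.080 on the right.
Continuity of ψ and ψ′ at the step yields the reflection amplitude r = (k₁ − k₂)/(k₁ + k₂) = 0.6294; thus R = |r|² = 0.3962, T = 0.6038.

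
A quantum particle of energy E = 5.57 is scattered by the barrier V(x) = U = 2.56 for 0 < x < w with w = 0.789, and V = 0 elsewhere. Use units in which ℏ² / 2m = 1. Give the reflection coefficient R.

R = 0.0857

Above the barrier the interior wavenumber is k₂ = √(2m(E − U))/ℏ = 1.735, giving phase k₂w = 1.369.
T = [1 + U² sin²(k₂w) / (4E(E − U))]⁻¹ = 1/1.094 = 0.914.
R = 1 − T = 0.0857.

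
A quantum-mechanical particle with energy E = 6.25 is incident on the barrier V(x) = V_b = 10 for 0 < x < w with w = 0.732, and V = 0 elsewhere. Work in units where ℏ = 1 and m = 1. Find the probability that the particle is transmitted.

Since E < V_b the interior solution is evanescent with decay constant κ = √(2m(V_b − E))/ℏ = 2.739.
κw = 2.005, sinh(κw) = 3.644.
The exact tunnelling result is T⁻¹ = 1 + V_b² sinh²(κw) / [4E(V_b − E)] = 15.17, so T = 0.0659.

T = 0.0659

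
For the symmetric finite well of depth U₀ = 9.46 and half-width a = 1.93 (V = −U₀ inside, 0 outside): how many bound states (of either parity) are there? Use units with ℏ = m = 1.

The dimensionless depth is z₀ = a√(2mU₀)/ℏ = 1.93 × √(18.92) = 8.395.
A new bound state (alternating even/odd) appears each time z₀ passes a multiple of π/2, so N = ⌊2z₀/π⌋ + 1 = ⌊5.344⌋ + 1 = 6.

N = 6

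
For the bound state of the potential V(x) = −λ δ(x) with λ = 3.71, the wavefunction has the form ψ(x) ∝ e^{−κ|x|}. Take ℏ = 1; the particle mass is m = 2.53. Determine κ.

Integrating the TISE across x = 0 gives the cusp condition ψ'(0⁺) − ψ'(0⁻) = −(2mλ/ℏ²)ψ(0).
With ψ ∝ e^{−κ|x|} this yields −2κ = −2mλ/ℏ², so κ = mλ/ℏ² = 9.386.

κ = 9.39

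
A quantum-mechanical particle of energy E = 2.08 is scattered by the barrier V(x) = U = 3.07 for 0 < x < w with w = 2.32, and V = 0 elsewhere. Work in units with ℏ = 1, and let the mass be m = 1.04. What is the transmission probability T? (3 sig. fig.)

E < U: inside the barrier ψ ∝ e^{±κx} with κ = √(2m(U − E))/ℏ = 1.435.
κw = 3.329, sinh(κw) = 13.94.
Matching ψ, ψ′ at both faces gives T = [1 + U² sinh²(κw) / (4E(U − E))]⁻¹ = 1/223.3 = 0.00448.

T = 0.00448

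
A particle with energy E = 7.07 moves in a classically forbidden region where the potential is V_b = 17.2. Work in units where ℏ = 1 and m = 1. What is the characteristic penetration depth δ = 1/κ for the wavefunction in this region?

Since E < V_b the TISE in this region is ψ'' = κ²ψ with κ = √(2m(V_b − E))/ℏ.
κ = √(2 × 1 × 10.13) = 4.501. The penetration depth is δ = 1/κ = 0.222.

δ = 0.222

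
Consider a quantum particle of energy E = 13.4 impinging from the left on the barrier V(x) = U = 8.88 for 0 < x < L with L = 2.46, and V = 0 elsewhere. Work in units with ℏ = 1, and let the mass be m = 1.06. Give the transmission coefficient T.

T = 0.765

Above the barrier the interior wavenumber is k₂ = √(2m(E − U))/ℏ = 3.096, giving phase k₂L = 7.615.
T = [1 + U² sin²(k₂L) / (4E(E − U))]⁻¹ = 1/1.307 = 0.765.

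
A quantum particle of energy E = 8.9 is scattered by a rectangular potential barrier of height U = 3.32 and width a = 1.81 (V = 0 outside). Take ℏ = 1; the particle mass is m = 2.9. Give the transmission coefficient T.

T = 0.968

Above the barrier the interior wavenumber is k₂ = √(2m(E − U))/ℏ = 5.689, giving phase k₂a = 10.30.
Matching at both interfaces gives T⁻¹ = 1 + U² sin²(k₂a) / [4E(E − U)] = 1.033, hence T = 0.968.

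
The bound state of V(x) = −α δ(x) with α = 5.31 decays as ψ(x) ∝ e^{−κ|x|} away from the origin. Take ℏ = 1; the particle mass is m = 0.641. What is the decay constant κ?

κ = 3.40

Integrating the TISE across x = 0 gives the cusp condition ψ'(0⁺) − ψ'(0⁻) = −(2mα/ℏ²)ψ(0).
With ψ ∝ e^{−κ|x|} this yields −2κ = −2mα/ℏ², so κ = mα/ℏ² = 3.404.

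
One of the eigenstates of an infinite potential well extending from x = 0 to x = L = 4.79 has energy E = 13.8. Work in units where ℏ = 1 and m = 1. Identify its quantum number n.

For an infinite well E_n = n²π²ℏ²/(2mL²), so n = (L/πℏ)√(2mE).
n = (4.79/π) × √(2 × 1 × 13.8) = 8.010 → n = 8.

n = 8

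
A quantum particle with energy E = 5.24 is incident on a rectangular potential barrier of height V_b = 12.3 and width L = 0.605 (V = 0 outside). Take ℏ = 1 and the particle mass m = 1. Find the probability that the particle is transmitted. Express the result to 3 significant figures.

T = 0.0406

Since E < V_b the interior solution is evanescent with decay constant κ = √(2m(V_b − E))/ℏ = 3.758.
κL = 2.273, sinh(κL) = 4.805.
The exact tunnelling result is T⁻¹ = 1 + V_b² sinh²(κL) / [4E(V_b − E)] = 24.60, so T = 0.0406.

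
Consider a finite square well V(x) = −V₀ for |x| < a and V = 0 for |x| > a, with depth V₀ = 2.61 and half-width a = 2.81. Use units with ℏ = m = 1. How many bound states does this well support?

Define the well-strength parameter z₀ = (a/ℏ)√(2mV₀) = 2.81 × √(2·1·2.61) = 6.420.
A new bound state (alternating even/odd) appears each time z₀ passes a multiple of π/2, so N = ⌊2z₀/π⌋ + 1 = ⌊4.087⌋ + 1 = 5.

N = 5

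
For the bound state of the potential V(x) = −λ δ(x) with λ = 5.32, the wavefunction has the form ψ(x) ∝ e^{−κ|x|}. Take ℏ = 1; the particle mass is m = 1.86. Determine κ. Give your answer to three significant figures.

κ = 9.90

Integrating the TISE across x = 0 gives the cusp condition ψ'(0⁺) − ψ'(0⁻) = −(2mλ/ℏ²)ψ(0).
With ψ ∝ e^{−κ|x|} this yields −2κ = −2mλ/ℏ², so κ = mλ/ℏ² = 9.895.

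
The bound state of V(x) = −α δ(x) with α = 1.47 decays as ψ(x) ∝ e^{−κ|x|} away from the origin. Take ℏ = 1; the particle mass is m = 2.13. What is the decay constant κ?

Integrate −(ℏ²/2m)ψ'' − αδ(x)ψ = Eψ from −ε to +ε: the ψ'' term gives ψ'(0⁺) − ψ'(0⁻) and the δ term gives −(2mα/ℏ²)ψ(0).
With ψ ∝ e^{−κ|x|} this yields −2κ = −2mα/ℏ², so κ = mα/ℏ² = 3.131.

κ = 3.13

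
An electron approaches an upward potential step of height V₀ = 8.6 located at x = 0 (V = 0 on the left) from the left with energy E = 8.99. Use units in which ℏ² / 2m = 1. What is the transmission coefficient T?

T = 0.571

On each side the TISE gives plane waves with k = √(2m(E − V))/ℏ: k₁ = √(2·½·8.99) = 2.998, k₂ = √(2·½·0.39) = 0.6245.
Continuity of ψ and ψ′ at the step yields the reflection amplitude r = (k₁ − k₂)/(k₁ + k₂) = 0.6552; thus R = |r|² = 0.4293, T = 0.5707.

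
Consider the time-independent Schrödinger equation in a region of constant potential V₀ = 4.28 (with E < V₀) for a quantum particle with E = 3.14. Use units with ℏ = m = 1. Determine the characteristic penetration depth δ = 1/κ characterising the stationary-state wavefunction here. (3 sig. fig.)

δ = 0.662

Since E < V₀ the TISE in this region is ψ'' = κ²ψ with κ = √(2m(V₀ − E))/ℏ.
κ = √(2 × 1 × 1.14) = 1.510. The penetration depth is δ = 1/κ = 0.662.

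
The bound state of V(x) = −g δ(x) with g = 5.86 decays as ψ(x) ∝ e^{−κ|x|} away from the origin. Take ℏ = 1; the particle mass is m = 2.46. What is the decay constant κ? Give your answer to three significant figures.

Integrating the TISE across x = 0 gives the cusp condition ψ'(0⁺) − ψ'(0⁻) = −(2mg/ℏ²)ψ(0).
With ψ ∝ e^{−κ|x|} this yields −2κ = −2mg/ℏ², so κ = mg/ℏ² = 14.42.

κ = 14.4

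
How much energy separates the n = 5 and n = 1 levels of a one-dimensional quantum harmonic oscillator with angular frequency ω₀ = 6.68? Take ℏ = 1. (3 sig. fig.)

E_n = ℏω₀(n + ½), so ΔE = (5 − 1) ℏω₀ = 4 × 6.68 = 26.72.

ΔE = 26.7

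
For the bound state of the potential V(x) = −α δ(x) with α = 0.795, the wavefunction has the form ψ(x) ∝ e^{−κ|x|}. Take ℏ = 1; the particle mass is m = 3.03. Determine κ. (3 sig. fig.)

κ = 2.41

Integrating the TISE across x = 0 gives the cusp condition ψ'(0⁺) − ψ'(0⁻) = −(2mα/ℏ²)ψ(0).
With ψ ∝ e^{−κ|x|} this yields −2κ = −2mα/ℏ², so κ = mα/ℏ² = 2.409.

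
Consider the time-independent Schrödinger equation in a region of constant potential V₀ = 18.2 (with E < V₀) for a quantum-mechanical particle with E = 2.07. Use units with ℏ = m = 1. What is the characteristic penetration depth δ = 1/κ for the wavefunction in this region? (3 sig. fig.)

Since E < V₀ the TISE in this region is ψ'' = κ²ψ with κ = √(2m(V₀ − E))/ℏ.
κ = √(2 × 1 × 16.13) = 5.680. The penetration depth is δ = 1/κ = 0.176.

δ = 0.176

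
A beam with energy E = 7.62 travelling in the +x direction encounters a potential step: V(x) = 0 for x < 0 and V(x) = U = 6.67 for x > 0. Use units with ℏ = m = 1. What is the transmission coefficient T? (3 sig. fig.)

T = 0.771

The wavenumbers are k₁ = √(2mE)/ℏ = 3.904 on the left and k₂ = √(2m(E − U))/ℏ = 1.378 on the right.
Continuity of ψ and ψ′ at the step yields the reflection amplitude r = (k₁ − k₂)/(k₁ + k₂) = 0.4781; thus R = |r|² = 0.2286, T = 0.7714.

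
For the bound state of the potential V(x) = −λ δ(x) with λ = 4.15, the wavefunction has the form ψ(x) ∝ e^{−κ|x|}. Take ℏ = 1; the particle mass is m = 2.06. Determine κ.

Integrate −(ℏ²/2m)ψ'' − λδ(x)ψ = Eψ from −ε to +ε: the ψ'' term gives ψ'(0⁺) − ψ'(0⁻) and the δ term gives −(2mλ/ℏ²)ψ(0).
With ψ ∝ e^{−κ|x|} this yields −2κ = −2mλ/ℏ², so κ = mλ/ℏ² = 8.549.

κ = 8.55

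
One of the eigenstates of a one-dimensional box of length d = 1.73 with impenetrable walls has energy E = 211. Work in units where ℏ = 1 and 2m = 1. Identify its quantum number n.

n = 8

From E_n = n²π²ℏ²/(2md²) invert to n = √(2md²E)/(πℏ).
n = (1.73/π) × √(2 × 0.5 × 211) = 7.999 → n = 8.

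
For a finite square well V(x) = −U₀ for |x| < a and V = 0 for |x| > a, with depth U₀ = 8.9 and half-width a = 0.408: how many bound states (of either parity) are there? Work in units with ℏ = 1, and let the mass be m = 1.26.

N = 2

Define the well-strength parameter z₀ = (a/ℏ)√(2mU₀) = 0.408 × √(2·1.26·8.9) = 1.932.
The even/odd transcendental equations gain one root per π/2 in z₀, giving N = 1 + ⌊2z₀/π⌋ = 1 + ⌊1.230⌋ = 2.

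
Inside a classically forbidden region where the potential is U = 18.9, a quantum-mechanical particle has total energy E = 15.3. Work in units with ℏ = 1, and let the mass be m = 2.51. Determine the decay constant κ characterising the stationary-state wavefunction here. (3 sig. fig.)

Since E < U the TISE in this region is ψ'' = κ²ψ with κ = √(2m(U − E))/ℏ.
κ = √(2 × 2.51 × 3.6) = 4.251.

κ = 4.25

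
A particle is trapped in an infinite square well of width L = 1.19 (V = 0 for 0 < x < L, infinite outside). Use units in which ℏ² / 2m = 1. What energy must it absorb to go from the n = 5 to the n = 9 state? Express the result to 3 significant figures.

ΔE = 390

E_n = n²π²ℏ²/(2mL²), so ΔE = (9² − 5²) π²ℏ²/(2mL²).
ΔE = 56 × π² / (2 × 0.5 × 1.19²) = 390.3.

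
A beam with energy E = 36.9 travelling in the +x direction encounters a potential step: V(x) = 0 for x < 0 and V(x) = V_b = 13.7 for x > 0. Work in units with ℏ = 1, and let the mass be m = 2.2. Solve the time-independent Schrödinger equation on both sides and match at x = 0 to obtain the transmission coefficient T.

On each side the TISE gives plane waves with k = √(2m(E − V))/ℏ: k₁ = √(2·2.2·36.9) = 12.74, k₂ = √(2·2.2·23.2) = 10.10.
Continuity of ψ and ψ′ at the step yields the reflection amplitude r = (k₁ − k₂)/(k₁ + k₂) = 0.1155; thus R = |r|² = 0.01334, T = 0.9867.

T = 0.987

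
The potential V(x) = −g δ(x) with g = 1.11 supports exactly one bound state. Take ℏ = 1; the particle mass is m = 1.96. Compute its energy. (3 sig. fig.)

For x ≠ 0 the bound state is ψ ∝ e^{−κ|x|}; integrating the TISE across the delta gives the cusp condition 2κ = 2mg/ℏ², so κ = 2.176.
Then E = −ℏ²κ²/(2m) = −mg²/(2ℏ²) = -1.207.

E = -1.21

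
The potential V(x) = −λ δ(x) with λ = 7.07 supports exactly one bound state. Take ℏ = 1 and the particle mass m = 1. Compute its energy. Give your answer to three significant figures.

For x ≠ 0 the bound state is ψ ∝ e^{−κ|x|}; integrating the TISE across the delta gives the cusp condition 2κ = 2mλ/ℏ², so κ = 7.070.
Then E = −ℏ²κ²/(2m) = −mλ²/(2ℏ²) = -24.99.

E = -25.0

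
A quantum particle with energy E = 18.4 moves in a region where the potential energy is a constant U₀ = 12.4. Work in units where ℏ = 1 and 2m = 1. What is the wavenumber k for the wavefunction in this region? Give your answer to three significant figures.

k = 2.45

With E > U₀ the solution is oscillatory, ψ ∝ e^{±ikx} with k = √(2m(E − U₀))/ℏ.
k = √(2 × 0.5 × 6) = 2.449.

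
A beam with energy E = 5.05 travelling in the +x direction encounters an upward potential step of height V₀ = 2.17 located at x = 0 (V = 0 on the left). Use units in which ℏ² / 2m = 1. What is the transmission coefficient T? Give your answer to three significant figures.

The wavenumbers are k₁ = √(2mE)/ℏ = 2.247 on the left and k₂ = √(2m(E − V₀))/ℏ = 1.697 on the right.
Matching ψ and ψ′ at x = 0 gives r = (k₁ − k₂)/(k₁ + k₂), so R = r² = 0.01946 and T = 1 − R = 0.9805.

T = 0.981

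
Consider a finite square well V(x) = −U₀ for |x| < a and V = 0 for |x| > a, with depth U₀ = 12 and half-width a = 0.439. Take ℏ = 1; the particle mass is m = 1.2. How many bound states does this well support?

The dimensionless depth is z₀ = a√(2mU₀)/ℏ = 0.439 × √(28.80) = 2.356.
The even/odd transcendental equations gain one root per π/2 in z₀, giving N = 1 + ⌊2z₀/π⌋ = 1 + ⌊1.500⌋ = 2.

N = 2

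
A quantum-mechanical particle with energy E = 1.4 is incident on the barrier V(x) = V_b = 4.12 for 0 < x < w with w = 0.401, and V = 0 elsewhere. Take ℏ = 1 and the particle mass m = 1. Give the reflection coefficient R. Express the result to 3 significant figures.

R = 0.564

E < V_b: inside the barrier ψ ∝ e^{±κx} with κ = √(2m(V_b − E))/ℏ = 2.332.
κw = 0.9353, sinh(κw) = 1.078.
The exact tunnelling result is T⁻¹ = 1 + V_b² sinh²(κw) / [4E(V_b − E)] = 2.294, so T = 0.436.
R = 1 − T = 0.564.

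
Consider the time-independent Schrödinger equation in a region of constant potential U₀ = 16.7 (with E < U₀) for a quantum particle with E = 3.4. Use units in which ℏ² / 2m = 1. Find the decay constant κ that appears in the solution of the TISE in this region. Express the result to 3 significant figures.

Since E < U₀ the TISE in this region is ψ'' = κ²ψ with κ = √(2m(U₀ − E))/ℏ.
κ = √(2 × 0.5 × 13.3) = 3.647.

κ = 3.65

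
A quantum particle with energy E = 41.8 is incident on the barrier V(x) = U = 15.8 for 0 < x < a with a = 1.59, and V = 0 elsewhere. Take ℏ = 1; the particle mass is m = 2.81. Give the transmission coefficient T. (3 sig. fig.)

T = 0.993

E > U: inside the barrier k₂ = √(2m(E − U))/ℏ = 12.09, k₂a = 19.22.
Matching at both interfaces gives T⁻¹ = 1 + U² sin²(k₂a) / [4E(E − U)] = 1.008, hence T = 0.993.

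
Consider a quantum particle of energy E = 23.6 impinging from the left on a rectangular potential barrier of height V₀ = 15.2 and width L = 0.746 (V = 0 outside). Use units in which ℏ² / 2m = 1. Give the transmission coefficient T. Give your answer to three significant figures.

Above the barrier the interior wavenumber is k₂ = √(2m(E − V₀))/ℏ = 2.898, giving phase k₂L = 2.162.
Matching at both interfaces gives T⁻¹ = 1 + V₀² sin²(k₂L) / [4E(E − V₀)] = 1.201, hence T = 0.833.

T = 0.833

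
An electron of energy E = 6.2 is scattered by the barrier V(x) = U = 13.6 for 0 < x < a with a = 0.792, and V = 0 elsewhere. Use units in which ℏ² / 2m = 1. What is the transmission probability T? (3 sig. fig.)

Since E < U the interior solution is evanescent with decay constant κ = √(2m(U − E))/ℏ = 2.720.
κa = 2.154, sinh(κa) = 4.254.
Matching ψ, ψ′ at both faces gives T = [1 + U² sinh²(κa) / (4E(U − E))]⁻¹ = 1/19.24 = 0.0520.

T = 0.0520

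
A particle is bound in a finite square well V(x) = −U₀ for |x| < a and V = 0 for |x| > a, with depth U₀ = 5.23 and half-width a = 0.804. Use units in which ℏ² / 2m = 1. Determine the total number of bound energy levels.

N = 2

Define the well-strength parameter z₀ = (a/ℏ)√(2mU₀) = 0.804 × √(2·0.5·5.23) = 1.839.
The even/odd transcendental equations gain one root per π/2 in z₀, giving N = 1 + ⌊2z₀/π⌋ = 1 + ⌊1.171⌋ = 2.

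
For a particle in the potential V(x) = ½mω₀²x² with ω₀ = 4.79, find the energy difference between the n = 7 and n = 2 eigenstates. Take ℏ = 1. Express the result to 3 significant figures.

ΔE = 24.0

E_n = ℏω₀(n + ½), so ΔE = (7 − 2) ℏω₀ = 5 × 4.79 = 23.95.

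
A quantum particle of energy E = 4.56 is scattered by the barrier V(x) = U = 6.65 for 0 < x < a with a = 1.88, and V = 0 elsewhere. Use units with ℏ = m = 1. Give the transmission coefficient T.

E < U: inside the barrier ψ ∝ e^{±κx} with κ = √(2m(U − E))/ℏ = 2.045.
κa = 3.844, sinh(κa) = 23.34.
Matching ψ, ψ′ at both faces gives T = [1 + U² sinh²(κa) / (4E(U − E))]⁻¹ = 1/632.8 = 0.00158.

T = 0.00158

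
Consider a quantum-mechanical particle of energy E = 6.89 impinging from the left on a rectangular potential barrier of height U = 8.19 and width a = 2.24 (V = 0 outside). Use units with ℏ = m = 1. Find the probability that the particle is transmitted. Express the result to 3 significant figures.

T = 0.00156

Since E < U the interior solution is evanescent with decay constant κ = √(2m(U − E))/ℏ = 1.612.
κa = 3.612, sinh(κa) = 18.50.
Matching ψ, ψ′ at both faces gives T = [1 + U² sinh²(κa) / (4E(U − E))]⁻¹ = 1/642.1 = 0.00156.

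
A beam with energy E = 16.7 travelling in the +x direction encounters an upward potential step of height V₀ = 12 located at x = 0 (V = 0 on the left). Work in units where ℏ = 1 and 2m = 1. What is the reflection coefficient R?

The wavenumbers are k₁ = √(2mE)/ℏ = 4.087 on the left and k₂ = √(2m(E − V₀))/ℏ = 2.168 on the right.
Matching ψ and ψ′ at x = 0 gives r = (k₁ − k₂)/(k₁ + k₂), so R = r² = 0.09410 and T = 1 − R = 0.9059.

R = 0.0941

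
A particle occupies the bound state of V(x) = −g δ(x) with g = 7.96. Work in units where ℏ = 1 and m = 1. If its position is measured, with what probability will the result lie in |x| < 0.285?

The normalised bound state is ψ = √κ e^{−κ|x|} with κ = mg/ℏ² = 7.960.
P(|x| < d) = ∫_{−d}^{d} κ e^{−2κ|x|} dx = 1 − e^{−2κd} = 1 − e^{−4.537} = 0.9893.

P = 0.989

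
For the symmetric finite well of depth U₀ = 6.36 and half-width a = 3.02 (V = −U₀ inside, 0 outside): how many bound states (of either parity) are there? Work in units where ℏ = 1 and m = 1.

N = 7

Define the well-strength parameter z₀ = (a/ℏ)√(2mU₀) = 3.02 × √(2·1·6.36) = 10.77.
The even/odd transcendental equations gain one root per π/2 in z₀, giving N = 1 + ⌊2z₀/π⌋ = 1 + ⌊6.857⌋ = 7.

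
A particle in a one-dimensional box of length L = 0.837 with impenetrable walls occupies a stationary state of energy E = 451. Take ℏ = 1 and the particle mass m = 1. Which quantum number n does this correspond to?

From E_n = n²π²ℏ²/(2mL²) invert to n = √(2mL²E)/(πℏ).
n = (0.837/π) × √(2 × 1 × 451) = 8.002 → n = 8.

n = 8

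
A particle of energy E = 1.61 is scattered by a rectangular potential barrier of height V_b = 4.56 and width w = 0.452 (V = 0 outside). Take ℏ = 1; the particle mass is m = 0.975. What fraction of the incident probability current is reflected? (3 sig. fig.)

R = 0.652

E < V_b: inside the barrier ψ ∝ e^{±κx} with κ = √(2m(V_b − E))/ℏ = 2.398.
κw = 1.084, sinh(κw) = 1.309.
The exact tunnelling result is T⁻¹ = 1 + V_b² sinh²(κw) / [4E(V_b − E)] = 2.876, so T = 0.348.
R = 1 − T = 0.652.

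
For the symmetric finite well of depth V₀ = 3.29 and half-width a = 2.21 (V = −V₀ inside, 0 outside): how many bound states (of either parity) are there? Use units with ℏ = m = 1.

The dimensionless depth is z₀ = a√(2mV₀)/ℏ = 2.21 × √(6.580) = 5.669.
The even/odd transcendental equations gain one root per π/2 in z₀, giving N = 1 + ⌊2z₀/π⌋ = 1 + ⌊3.609⌋ = 4.

N = 4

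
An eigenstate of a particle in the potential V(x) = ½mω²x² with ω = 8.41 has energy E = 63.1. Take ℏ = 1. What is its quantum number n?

Invert E_n = (n + ½)ℏω: n = E/ℏω − ½ = 7.003, so n = 7.

n = 7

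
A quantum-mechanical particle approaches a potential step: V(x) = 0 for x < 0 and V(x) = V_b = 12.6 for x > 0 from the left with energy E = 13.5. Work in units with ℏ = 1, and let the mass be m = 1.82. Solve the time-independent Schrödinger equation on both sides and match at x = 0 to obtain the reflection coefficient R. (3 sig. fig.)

R = 0.348

On each side the TISE gives plane waves with k = √(2m(E − V))/ℏ: k₁ = √(2·1.82·13.5) = 7.010, k₂ = √(2·1.82·0.9) = 1.810.
Matching ψ and ψ′ at x = 0 gives r = (k₁ − k₂)/(k₁ + k₂), so R = r² = 0.3476 and T = 1 − R = 0.6524.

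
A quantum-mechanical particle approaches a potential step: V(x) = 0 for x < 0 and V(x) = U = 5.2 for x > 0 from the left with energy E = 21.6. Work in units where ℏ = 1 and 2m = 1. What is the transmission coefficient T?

On each side the TISE gives plane waves with k = √(2m(E − V))/ℏ: k₁ = √(2·½·21.6) = 4.648, k₂ = √(2·½·16.4) = 4.050.
Matching ψ and ψ′ at x = 0 gives r = (k₁ − k₂)/(k₁ + k₂), so R = r² = 0.004726 and T = 1 − R = 0.9953.

T = 0.995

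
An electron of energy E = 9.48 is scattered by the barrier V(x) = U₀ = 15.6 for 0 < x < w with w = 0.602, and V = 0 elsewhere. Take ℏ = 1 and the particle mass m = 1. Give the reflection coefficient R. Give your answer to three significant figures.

R = 0.945

E < U₀: inside the barrier ψ ∝ e^{±κx} with κ = √(2m(U₀ − E))/ℏ = 3.499.
κw = 2.106, sinh(κw) = 4.047.
Matching ψ, ψ′ at both faces gives T = [1 + U₀² sinh²(κw) / (4E(U₀ − E))]⁻¹ = 1/18.18 = 0.0550.
R = 1 − T = 0.945.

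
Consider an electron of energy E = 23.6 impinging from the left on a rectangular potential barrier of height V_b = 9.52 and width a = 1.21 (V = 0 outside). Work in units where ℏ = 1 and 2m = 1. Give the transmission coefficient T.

E > V_b: inside the barrier k₂ = √(2m(E − V_b))/ℏ = 3.752, k₂a = 4.540.
T = [1 + V_b² sin²(k₂a) / (4E(E − V_b))]⁻¹ = 1/1.066 = 0.938.

T = 0.938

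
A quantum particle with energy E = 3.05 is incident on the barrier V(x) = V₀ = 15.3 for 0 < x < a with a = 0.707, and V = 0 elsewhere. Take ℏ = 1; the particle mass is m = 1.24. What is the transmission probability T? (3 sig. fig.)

T = 0.00105

Since E < V₀ the interior solution is evanescent with decay constant κ = √(2m(V₀ − E))/ℏ = 5.512.
κa = 3.897, sinh(κa) = 24.61.
Matching ψ, ψ′ at both faces gives T = [1 + V₀² sinh²(κa) / (4E(V₀ − E))]⁻¹ = 1/949.9 = 0.00105.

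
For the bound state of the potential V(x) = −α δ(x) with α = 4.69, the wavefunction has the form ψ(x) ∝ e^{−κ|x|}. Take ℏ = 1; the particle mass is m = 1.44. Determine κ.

κ = 6.75

Integrating the TISE across x = 0 gives the cusp condition ψ'(0⁺) − ψ'(0⁻) = −(2mα/ℏ²)ψ(0).
With ψ ∝ e^{−κ|x|} this yields −2κ = −2mα/ℏ², so κ = mα/ℏ² = 6.754.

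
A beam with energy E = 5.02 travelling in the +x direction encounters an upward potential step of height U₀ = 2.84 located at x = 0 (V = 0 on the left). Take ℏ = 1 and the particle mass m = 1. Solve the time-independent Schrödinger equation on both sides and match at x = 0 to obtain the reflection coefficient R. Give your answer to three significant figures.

R = 0.0423

On each side the TISE gives plane waves with k = √(2m(E − V))/ℏ: k₁ = √(2·1·5.02) = 3.169, k₂ = √(2·1·2.18) = 2.088.
Matching ψ and ψ′ at x = 0 gives r = (k₁ − k₂)/(k₁ + k₂), so R = r² = 0.04225 and T = 1 − R = 0.9577.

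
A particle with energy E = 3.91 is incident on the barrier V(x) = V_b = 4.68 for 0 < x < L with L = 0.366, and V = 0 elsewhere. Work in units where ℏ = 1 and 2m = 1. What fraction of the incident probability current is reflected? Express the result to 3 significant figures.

R = 0.163

E < V_b: inside the barrier ψ ∝ e^{±κx} with κ = √(2m(V_b − E))/ℏ = 0.8775.
κL = 0.3212, sinh(κL) = 0.3267.
The exact tunnelling result is T⁻¹ = 1 + V_b² sinh²(κL) / [4E(V_b − E)] = 1.194, so T = 0.837.
R = 1 − T = 0.163.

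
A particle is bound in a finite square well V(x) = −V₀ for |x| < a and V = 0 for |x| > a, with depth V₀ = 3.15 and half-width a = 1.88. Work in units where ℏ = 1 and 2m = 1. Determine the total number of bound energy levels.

Define the well-strength parameter z₀ = (a/ℏ)√(2mV₀) = 1.88 × √(2·0.5·3.15) = 3.337.
A new bound state (alternating even/odd) appears each time z₀ passes a multiple of π/2, so N = ⌊2z₀/π⌋ + 1 = ⌊2.124⌋ + 1 = 3.

N = 3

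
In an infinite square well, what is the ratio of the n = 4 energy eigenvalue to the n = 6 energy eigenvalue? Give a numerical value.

E_n = n²π²ℏ²/(2mL²) so the ratio is n₂²/n₁² = 16/36 = 0.444444.

0.444444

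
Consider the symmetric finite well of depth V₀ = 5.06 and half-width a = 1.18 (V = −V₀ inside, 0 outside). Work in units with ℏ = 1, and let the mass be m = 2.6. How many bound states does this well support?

Define the well-strength parameter z₀ = (a/ℏ)√(2mV₀) = 1.18 × √(2·2.6·5.06) = 6.053.
A new bound state (alternating even/odd) appears each time z₀ passes a multiple of π/2, so N = ⌊2z₀/π⌋ + 1 = ⌊3.853⌋ + 1 = 4.

N = 4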